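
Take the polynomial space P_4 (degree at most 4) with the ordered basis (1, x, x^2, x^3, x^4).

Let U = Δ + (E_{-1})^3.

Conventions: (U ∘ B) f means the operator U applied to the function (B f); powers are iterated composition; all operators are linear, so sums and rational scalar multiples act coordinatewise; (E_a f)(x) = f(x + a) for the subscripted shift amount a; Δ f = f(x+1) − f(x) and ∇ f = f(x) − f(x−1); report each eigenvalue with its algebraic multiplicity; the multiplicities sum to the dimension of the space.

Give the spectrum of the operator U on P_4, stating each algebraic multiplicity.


image of 1: 1
image of x: x - 2
image of x^2: x^2 - 4x + 10
image of x^3: x^3 - 6x^2 + 30x - 26
image of x^4: x^4 - 8x^3 + 60x^2 - 104x + 82
the matrix is upper triangular; its diagonal is (1, 1, 1, 1, 1)
for a triangular matrix the eigenvalues are the diagonal entries, with algebraic multiplicity their repetition count

λ = 1 (multiplicity 5)


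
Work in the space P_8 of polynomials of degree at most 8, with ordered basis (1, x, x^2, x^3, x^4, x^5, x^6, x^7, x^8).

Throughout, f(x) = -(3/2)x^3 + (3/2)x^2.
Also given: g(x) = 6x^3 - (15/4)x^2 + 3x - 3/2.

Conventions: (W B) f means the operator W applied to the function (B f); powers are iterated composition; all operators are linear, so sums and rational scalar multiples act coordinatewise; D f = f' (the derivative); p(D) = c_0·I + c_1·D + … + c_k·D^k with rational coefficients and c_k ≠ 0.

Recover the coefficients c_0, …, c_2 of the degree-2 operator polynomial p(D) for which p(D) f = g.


p(D) = -4·I − (1/2)·D − (1/2)·D^2, i.e. c_0 = -4, c_1 = -1/2, c_2 = -1/2

D^0 f = -(3/2)x^3 + (3/2)x^2
D^1 f = -(9/2)x^2 + 3x
D^2 f = -9x + 3
matching coefficients of g against c_0 f + c_1 Df + … from the top degree down determines the c_i
solution: c_0 = -4, c_1 = -1/2, c_2 = -1/2


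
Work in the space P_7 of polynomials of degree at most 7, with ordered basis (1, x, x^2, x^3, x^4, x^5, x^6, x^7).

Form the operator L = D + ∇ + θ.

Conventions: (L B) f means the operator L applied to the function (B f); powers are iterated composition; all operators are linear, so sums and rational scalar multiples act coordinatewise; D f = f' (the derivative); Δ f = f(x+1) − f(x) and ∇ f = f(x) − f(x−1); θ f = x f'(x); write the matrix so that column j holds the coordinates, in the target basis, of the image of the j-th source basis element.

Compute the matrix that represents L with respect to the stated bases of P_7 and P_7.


image of 1: 0
image of x: x + 2
image of x^2: 2x^2 + 4x - 1
image of x^3: 3x^3 + 6x^2 - 3x + 1
image of x^4: 4x^4 + 8x^3 - 6x^2 + 4x - 1
image of x^5: 5x^5 + 10x^4 - 10x^3 + 10x^2 - 5x + 1
image of x^6: 6x^6 + 12x^5 - 15x^4 + 20x^3 - 15x^2 + 6x - 1
image of x^7: 7x^7 + 14x^6 - 21x^5 + 35x^4 - 35x^3 + 21x^2 - 7x + 1
each image's coordinates form column j of the matrix

the matrix is [[0, 2, -1, 1, -1, 1, -1, 1]; [0, 1, 4, -3, 4, -5, 6, -7]; [0, 0, 2, 6, -6, 10, -15, 21]; [0, 0, 0, 3, 8, -10, 20, -35]; [0, 0, 0, 0, 4, 10, -15, 35]; [0, 0, 0, 0, 0, 5, 12, -21]; [0, 0, 0, 0, 0, 0, 6, 14]; [0, 0, 0, 0, 0, 0, 0, 7]] (rows listed top to bottom)


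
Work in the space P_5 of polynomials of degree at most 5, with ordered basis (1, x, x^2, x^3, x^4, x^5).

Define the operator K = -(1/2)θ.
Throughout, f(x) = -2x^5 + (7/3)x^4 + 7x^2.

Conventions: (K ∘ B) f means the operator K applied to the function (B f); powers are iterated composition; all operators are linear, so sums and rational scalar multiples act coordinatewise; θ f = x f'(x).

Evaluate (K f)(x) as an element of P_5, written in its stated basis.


g(x) = 5x^5 - (14/3)x^4 - 7x^2

θ f = -10x^5 + (28/3)x^4 + 14x^2
(-(1/2)θ) f = 5x^5 - (14/3)x^4 - 7x^2


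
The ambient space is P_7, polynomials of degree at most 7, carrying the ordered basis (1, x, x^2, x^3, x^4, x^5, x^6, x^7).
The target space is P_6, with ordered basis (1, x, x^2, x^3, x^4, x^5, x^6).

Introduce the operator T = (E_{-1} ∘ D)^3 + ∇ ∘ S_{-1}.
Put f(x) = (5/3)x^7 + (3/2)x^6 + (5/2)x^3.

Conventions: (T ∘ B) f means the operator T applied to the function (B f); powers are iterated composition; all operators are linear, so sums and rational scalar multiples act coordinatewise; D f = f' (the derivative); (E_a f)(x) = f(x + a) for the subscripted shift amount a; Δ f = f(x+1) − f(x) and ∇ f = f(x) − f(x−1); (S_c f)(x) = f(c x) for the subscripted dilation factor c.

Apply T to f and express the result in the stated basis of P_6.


the result is g(x) = -(35/3)x^6 + 44x^5 + (1615/6)x^4 - (11795/3)x^3 + 17215x^2 - (197471/6)x + 70498/3

D f = (35/3)x^6 + 9x^5 + (15/2)x^2
E_{-1} D f = (35/3)x^6 - 61x^5 + 130x^4 - (430/3)x^3 + (185/2)x^2 - 40x + 61/6
D (E_{-1} ∘ D) f = 70x^5 - 305x^4 + 520x^3 - 430x^2 + 185x - 40
E_{-1} D (E_{-1} ∘ D) f = 70x^5 - 655x^4 + 2440x^3 - 4520x^2 + 4175x - 1550
D (E_{-1} ∘ D) (E_{-1} ∘ D) f = 350x^4 - 2620x^3 + 7320x^2 - 9040x + 4175
E_{-1} D (E_{-1} ∘ D) (E_{-1} ∘ D) f = 350x^4 - 4020x^3 + 17280x^2 - 32940x + 23505
S_{-1} f = -(5/3)x^7 + (3/2)x^6 - (5/2)x^3
∇ S_{-1} f = -(35/3)x^6 + 44x^5 - (485/6)x^4 + (265/3)x^3 - 65x^2 + (169/6)x - 17/3
((E_{-1} ∘ D)^3 + ∇ ∘ S_{-1}) f = -(35/3)x^6 + 44x^5 + (1615/6)x^4 - (11795/3)x^3 + 17215x^2 - (197471/6)x + 70498/3


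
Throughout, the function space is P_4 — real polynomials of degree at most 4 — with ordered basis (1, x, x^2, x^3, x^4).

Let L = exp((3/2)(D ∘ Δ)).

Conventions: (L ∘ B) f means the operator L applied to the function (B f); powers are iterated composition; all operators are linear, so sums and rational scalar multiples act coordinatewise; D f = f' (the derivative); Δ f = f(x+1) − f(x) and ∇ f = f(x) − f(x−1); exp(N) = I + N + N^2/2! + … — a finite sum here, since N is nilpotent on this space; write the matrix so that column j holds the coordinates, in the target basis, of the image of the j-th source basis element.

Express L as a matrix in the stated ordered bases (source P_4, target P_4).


the matrix is [[1, 0, 3, 9/2, 33]; [0, 1, 0, 9, 18]; [0, 0, 1, 0, 18]; [0, 0, 0, 1, 0]; [0, 0, 0, 0, 1]] (rows listed top to bottom)

image of 1: 1
image of x: x
image of x^2: x^2 + 3
image of x^3: x^3 + 9x + 9/2
image of x^4: x^4 + 18x^2 + 18x + 33
each image's coordinates form column j of the matrix


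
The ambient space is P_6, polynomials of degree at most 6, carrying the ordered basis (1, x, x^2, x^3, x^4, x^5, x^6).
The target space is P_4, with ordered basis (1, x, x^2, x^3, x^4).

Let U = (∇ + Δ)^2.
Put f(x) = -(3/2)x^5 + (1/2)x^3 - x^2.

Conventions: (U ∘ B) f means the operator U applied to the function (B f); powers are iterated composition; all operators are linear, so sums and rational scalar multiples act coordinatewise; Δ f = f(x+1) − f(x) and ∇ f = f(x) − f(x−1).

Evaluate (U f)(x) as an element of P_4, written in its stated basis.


∇ f = -(15/2)x^4 + 15x^3 - (27/2)x^2 + 4x
Δ f = -(15/2)x^4 - 15x^3 - (27/2)x^2 - 8x - 2
(∇ + Δ) f = -15x^4 - 27x^2 - 4x - 2
∇ (∇ + Δ) f = -60x^3 + 90x^2 - 114x + 38
Δ (∇ + Δ) f = -60x^3 - 90x^2 - 114x - 46
(∇ + Δ) (∇ + Δ) f = -120x^3 - 228x - 8

the image equals g(x) = -120x^3 - 228x - 8


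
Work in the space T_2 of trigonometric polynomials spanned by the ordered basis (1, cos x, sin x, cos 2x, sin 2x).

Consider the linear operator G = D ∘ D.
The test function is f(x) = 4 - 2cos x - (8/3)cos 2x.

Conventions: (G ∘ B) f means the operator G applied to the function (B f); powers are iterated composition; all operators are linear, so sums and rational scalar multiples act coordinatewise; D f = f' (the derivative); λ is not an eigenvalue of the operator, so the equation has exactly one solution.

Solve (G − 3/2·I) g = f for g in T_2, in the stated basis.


write g with unknown coordinates in the stated basis and equate coefficients in (G − 3/2·I) g = f
solving from the highest basis element down gives g = -8/3 + (4/5)cos x + (16/33)cos 2x
check: G g = -(4/5)cos x - (64/33)cos 2x
so G g − 3/2·g = 4 - 2cos x - (8/3)cos 2x = f ✓

g(x) = -8/3 + (4/5)cos x + (16/33)cos 2x


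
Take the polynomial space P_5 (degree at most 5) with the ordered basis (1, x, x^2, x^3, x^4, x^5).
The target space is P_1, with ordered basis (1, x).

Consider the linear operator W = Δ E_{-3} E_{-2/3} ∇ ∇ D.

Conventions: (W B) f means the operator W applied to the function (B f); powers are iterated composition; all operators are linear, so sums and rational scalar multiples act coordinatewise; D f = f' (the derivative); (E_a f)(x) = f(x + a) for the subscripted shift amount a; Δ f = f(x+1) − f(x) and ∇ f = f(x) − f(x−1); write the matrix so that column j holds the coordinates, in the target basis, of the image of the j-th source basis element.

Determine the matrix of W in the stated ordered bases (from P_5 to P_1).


the matrix is [[0, 0, 0, 0, 24, -500]; [0, 0, 0, 0, 0, 120]] (rows listed top to bottom)

image of 1: 0
image of x: 0
image of x^2: 0
image of x^3: 0
image of x^4: 24
image of x^5: 120x - 500
each image's coordinates form column j of the matrix


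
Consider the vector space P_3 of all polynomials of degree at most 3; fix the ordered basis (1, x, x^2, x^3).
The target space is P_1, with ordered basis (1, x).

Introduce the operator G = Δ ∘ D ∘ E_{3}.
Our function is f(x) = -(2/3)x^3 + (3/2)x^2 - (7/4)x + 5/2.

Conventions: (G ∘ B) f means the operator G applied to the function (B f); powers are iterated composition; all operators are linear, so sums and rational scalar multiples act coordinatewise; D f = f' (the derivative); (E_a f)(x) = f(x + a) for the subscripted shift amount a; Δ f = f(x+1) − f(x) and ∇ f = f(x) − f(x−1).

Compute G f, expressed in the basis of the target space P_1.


the image equals g(x) = -4x - 11

E_{3} f = -(2/3)x^3 - (9/2)x^2 - (43/4)x - 29/4
D E_{3} f = -2x^2 - 9x - 43/4
Δ D E_{3} f = -4x - 11


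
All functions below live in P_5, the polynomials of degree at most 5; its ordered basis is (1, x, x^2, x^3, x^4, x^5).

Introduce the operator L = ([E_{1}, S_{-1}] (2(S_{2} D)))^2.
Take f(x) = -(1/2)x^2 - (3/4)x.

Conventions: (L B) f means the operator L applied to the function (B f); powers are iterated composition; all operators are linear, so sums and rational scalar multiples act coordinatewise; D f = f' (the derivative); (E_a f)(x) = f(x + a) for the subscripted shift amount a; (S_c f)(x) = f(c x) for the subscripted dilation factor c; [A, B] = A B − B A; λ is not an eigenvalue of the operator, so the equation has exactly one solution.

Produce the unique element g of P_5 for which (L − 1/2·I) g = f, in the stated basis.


write g with unknown coordinates in the stated basis and equate coefficients in (L − 1/2·I) g = f
solving from the highest basis element down gives g = x^2 + (3/2)x
check: L g = 0
so L g − 1/2·g = -(1/2)x^2 - (3/4)x = f ✓

the result is g(x) = x^2 + (3/2)x


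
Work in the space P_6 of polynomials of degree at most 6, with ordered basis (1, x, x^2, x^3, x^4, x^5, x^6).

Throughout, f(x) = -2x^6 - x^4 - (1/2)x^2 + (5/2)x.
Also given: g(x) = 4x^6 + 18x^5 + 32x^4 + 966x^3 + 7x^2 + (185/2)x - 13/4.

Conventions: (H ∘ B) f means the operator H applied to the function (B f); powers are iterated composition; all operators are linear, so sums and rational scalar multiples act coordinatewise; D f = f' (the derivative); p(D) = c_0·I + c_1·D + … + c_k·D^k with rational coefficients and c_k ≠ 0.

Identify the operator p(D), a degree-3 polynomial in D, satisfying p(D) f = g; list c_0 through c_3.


D^0 f = -2x^6 - x^4 - (1/2)x^2 + (5/2)x
D^1 f = -12x^5 - 4x^3 - x + 5/2
D^2 f = -60x^4 - 12x^2 - 1
D^3 f = -240x^3 - 24x
matching coefficients of g against c_0 f + c_1 Df + … from the top degree down determines the c_i
solution: c_0 = -2, c_1 = -3/2, c_2 = -1/2, c_3 = -4

c_0 = -2, c_1 = -3/2, c_2 = -1/2, c_3 = -4


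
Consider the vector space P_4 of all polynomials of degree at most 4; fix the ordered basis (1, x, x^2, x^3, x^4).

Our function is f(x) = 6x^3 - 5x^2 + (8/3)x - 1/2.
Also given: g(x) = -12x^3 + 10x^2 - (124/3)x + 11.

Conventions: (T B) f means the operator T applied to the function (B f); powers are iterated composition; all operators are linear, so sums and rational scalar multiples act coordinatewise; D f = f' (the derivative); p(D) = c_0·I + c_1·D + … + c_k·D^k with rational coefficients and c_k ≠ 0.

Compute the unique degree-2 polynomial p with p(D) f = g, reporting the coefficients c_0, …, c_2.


D^0 f = 6x^3 - 5x^2 + (8/3)x - 1/2
D^1 f = 18x^2 - 10x + 8/3
D^2 f = 36x - 10
matching coefficients of g against c_0 f + c_1 Df + … from the top degree down determines the c_i
solution: c_0 = -2, c_1 = 0, c_2 = -1

c_0 = -2, c_1 = 0, c_2 = -1


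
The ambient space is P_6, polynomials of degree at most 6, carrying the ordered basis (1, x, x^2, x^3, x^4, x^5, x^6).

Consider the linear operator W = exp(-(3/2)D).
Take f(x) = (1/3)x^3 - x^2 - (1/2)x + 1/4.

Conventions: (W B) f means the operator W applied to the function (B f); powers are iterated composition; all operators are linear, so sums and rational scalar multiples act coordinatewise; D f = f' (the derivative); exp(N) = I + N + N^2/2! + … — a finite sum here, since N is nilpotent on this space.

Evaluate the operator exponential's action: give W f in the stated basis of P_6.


the image equals g(x) = (1/3)x^3 - (5/2)x^2 + (19/4)x - 19/8

order-1 term: -(3/2)x^2 + 3x + 3/4
order-2 term: (9/4)x - 9/4
order-3 term: -9/8
the series for exp(-(3/2)D) f terminates at order 3
exp(-(3/2)D) f = (1/3)x^3 - (5/2)x^2 + (19/4)x - 19/8


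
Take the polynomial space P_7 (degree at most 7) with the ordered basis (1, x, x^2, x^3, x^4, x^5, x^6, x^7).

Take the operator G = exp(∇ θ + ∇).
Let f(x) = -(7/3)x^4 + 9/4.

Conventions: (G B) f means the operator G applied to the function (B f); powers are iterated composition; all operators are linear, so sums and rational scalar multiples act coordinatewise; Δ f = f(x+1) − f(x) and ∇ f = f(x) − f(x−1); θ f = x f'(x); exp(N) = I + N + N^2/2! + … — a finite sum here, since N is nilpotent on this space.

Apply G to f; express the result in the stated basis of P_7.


order-1 term: -(140/3)x^3 + 70x^2 - (140/3)x + 35/3
order-2 term: -280x^2 + 490x - 245
order-3 term: -560x + 1820/3
order-4 term: -280
the series for exp(∇ θ + ∇) f terminates at order 4
exp(∇ θ + ∇) f = -(7/3)x^4 - (140/3)x^3 - 210x^2 - (350/3)x + 1147/12

the image equals g(x) = -(7/3)x^4 - (140/3)x^3 - 210x^2 - (350/3)x + 1147/12


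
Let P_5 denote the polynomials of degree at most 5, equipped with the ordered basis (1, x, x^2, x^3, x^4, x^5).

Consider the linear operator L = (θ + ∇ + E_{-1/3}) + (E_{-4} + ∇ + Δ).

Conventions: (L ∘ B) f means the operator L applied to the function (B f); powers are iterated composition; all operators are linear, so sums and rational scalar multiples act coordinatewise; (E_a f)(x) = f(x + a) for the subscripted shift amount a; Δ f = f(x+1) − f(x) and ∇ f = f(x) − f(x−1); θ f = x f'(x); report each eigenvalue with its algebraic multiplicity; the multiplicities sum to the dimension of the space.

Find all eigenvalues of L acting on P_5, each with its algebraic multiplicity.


image of 1: 2
image of x: 3x - 4/3
image of x^2: 4x^2 - (8/3)x + 136/9
image of x^3: 5x^3 - 4x^2 + (136/3)x - 1648/27
image of x^4: 6x^4 - (16/3)x^3 + (272/3)x^2 - (6592/27)x + 20656/81
image of x^5: 7x^5 - (20/3)x^4 + (1360/9)x^3 - (16480/27)x^2 + (103280/81)x - 248104/243
the matrix is upper triangular; its diagonal is (2, 3, 4, 5, 6, 7)
for a triangular matrix the eigenvalues are the diagonal entries, with algebraic multiplicity their repetition count

λ = 2 (multiplicity 1), λ = 3 (multiplicity 1), λ = 4 (multiplicity 1), λ = 5 (multiplicity 1), λ = 6 (multiplicity 1), λ = 7 (multiplicity 1)


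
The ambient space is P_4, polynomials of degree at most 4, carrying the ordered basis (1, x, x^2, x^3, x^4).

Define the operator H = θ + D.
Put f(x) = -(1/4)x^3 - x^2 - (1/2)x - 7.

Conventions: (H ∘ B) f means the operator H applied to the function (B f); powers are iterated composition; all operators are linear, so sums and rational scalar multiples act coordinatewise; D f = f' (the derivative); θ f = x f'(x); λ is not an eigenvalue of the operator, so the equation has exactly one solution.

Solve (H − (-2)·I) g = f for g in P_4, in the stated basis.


the result is g(x) = -(1/20)x^3 - (17/80)x^2 - (1/40)x - 279/80

write g with unknown coordinates in the stated basis and equate coefficients in (H − (-2)·I) g = f
solving from the highest basis element down gives g = -(1/20)x^3 - (17/80)x^2 - (1/40)x - 279/80
check: H g = -(3/20)x^3 - (23/40)x^2 - (9/20)x - 1/40
so H g − (-2)·g = -(1/4)x^3 - x^2 - (1/2)x - 7 = f ✓


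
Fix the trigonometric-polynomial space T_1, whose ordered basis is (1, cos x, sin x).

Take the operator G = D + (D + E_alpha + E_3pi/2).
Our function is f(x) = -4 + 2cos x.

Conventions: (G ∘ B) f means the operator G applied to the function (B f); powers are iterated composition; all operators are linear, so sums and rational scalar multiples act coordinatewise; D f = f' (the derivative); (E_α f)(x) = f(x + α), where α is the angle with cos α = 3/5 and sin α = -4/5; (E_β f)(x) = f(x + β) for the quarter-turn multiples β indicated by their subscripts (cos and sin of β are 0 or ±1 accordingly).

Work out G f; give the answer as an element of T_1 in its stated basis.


D f = -2sin x
D f = -2sin x
E_alpha f = -4 + (6/5)cos x + (8/5)sin x
E_3pi/2 f = -4 + 2sin x
(D + E_alpha + E_3pi/2) f = -8 + (6/5)cos x + (8/5)sin x
(D + (D + E_alpha + E_3pi/2)) f = -8 + (6/5)cos x - (2/5)sin x

the image equals g(x) = -8 + (6/5)cos x - (2/5)sin x


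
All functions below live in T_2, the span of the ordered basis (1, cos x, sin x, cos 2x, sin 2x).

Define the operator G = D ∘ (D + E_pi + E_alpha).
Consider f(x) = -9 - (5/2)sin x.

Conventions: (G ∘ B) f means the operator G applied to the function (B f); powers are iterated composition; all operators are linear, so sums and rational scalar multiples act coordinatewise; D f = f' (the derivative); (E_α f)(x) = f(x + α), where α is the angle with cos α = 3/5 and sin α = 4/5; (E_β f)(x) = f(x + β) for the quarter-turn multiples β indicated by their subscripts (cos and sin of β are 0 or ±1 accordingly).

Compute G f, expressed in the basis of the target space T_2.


D f = -(5/2)cos x
E_pi f = -9 + (5/2)sin x
E_alpha f = -9 - 2cos x - (3/2)sin x
(D + E_pi + E_alpha) f = -18 - (9/2)cos x + sin x
D (D + E_pi + E_alpha) f = cos x + (9/2)sin x

g(x) = cos x + (9/2)sin x


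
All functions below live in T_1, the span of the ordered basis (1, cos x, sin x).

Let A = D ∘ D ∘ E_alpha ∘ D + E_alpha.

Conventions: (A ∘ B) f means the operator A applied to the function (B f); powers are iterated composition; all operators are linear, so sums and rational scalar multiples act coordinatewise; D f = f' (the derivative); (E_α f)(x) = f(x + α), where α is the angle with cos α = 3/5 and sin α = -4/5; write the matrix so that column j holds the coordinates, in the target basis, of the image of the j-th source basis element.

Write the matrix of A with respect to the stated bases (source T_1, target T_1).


the matrix is [[1, 0, 0]; [0, -1/5, -7/5]; [0, 7/5, -1/5]] (rows listed top to bottom)

image of 1: 1
image of cos x: -(1/5)cos x + (7/5)sin x
image of sin x: -(7/5)cos x - (1/5)sin x
each image's coordinates form column j of the matrix


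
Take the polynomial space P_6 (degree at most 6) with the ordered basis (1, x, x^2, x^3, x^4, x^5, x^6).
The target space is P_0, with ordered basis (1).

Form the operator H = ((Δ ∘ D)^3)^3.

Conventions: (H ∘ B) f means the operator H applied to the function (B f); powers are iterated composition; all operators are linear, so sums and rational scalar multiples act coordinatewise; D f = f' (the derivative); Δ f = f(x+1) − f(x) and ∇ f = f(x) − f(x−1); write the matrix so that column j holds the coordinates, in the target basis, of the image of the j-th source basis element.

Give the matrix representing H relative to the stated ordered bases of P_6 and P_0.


image of 1: 0
image of x: 0
image of x^2: 0
image of x^3: 0
image of x^4: 0
image of x^5: 0
image of x^6: 0
each image's coordinates form column j of the matrix

the matrix is [[0, 0, 0, 0, 0, 0, 0]] (rows listed top to bottom)


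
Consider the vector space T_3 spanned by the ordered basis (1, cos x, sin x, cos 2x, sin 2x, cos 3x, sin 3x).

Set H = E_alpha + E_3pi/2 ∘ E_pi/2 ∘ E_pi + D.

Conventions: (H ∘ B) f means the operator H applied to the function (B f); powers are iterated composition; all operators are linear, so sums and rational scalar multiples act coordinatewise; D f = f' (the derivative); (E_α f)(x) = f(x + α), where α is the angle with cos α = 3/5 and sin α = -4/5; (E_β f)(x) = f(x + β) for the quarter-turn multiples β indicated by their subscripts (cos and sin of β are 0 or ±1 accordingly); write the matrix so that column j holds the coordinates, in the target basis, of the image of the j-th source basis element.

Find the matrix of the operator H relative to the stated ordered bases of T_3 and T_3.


image of 1: 2
image of cos x: -(2/5)cos x - (1/5)sin x
image of sin x: (1/5)cos x - (2/5)sin x
image of cos 2x: (18/25)cos 2x - (26/25)sin 2x
image of sin 2x: (26/25)cos 2x + (18/25)sin 2x
image of cos 3x: -(242/125)cos 3x - (331/125)sin 3x
image of sin 3x: (331/125)cos 3x - (242/125)sin 3x
each image's coordinates form column j of the matrix

the matrix is [[2, 0, 0, 0, 0, 0, 0]; [0, -2/5, 1/5, 0, 0, 0, 0]; [0, -1/5, -2/5, 0, 0, 0, 0]; [0, 0, 0, 18/25, 26/25, 0, 0]; [0, 0, 0, -26/25, 18/25, 0, 0]; [0, 0, 0, 0, 0, -242/125, 331/125]; [0, 0, 0, 0, 0, -331/125, -242/125]] (rows listed top to bottom)


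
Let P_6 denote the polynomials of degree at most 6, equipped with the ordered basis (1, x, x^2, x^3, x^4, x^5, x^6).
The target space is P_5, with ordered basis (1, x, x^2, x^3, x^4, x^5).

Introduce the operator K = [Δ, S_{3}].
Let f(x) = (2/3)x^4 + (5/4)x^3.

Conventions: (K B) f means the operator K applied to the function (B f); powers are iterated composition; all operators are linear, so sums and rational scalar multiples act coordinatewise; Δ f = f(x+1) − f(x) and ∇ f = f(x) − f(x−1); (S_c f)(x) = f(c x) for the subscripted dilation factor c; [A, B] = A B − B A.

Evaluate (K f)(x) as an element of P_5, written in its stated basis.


S_{3} f = 54x^4 + (135/4)x^3
Δ S_{3} f = 216x^3 + (1701/4)x^2 + (1269/4)x + 351/4
Δ f = (8/3)x^3 + (31/4)x^2 + (77/12)x + 23/12
S_{3} Δ f = 72x^3 + (279/4)x^2 + (77/4)x + 23/12
[Δ, S_{3}] f = 144x^3 + (711/2)x^2 + 298x + 515/6

g(x) = 144x^3 + (711/2)x^2 + 298x + 515/6


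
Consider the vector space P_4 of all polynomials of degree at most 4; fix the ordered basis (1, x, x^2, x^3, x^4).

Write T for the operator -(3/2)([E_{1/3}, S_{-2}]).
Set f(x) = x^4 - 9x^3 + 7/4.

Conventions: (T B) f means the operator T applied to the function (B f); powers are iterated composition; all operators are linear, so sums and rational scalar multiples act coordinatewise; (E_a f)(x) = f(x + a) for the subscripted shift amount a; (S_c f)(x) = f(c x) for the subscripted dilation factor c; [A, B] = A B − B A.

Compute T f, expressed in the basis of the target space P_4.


g(x) = -48x^3 - 174x^2 - 31x - 43/9

S_{-2} f = 16x^4 + 72x^3 + 7/4
E_{1/3} S_{-2} f = 16x^4 + (280/3)x^3 + (248/3)x^2 + (712/27)x + 1495/324
E_{1/3} f = x^4 - (23/3)x^3 - (25/3)x^2 - (77/27)x + 463/324
S_{-2} E_{1/3} f = 16x^4 + (184/3)x^3 - (100/3)x^2 + (154/27)x + 463/324
[E_{1/3}, S_{-2}] f = 32x^3 + 116x^2 + (62/3)x + 86/27
(-(3/2)([E_{1/3}, S_{-2}])) f = -48x^3 - 174x^2 - 31x - 43/9


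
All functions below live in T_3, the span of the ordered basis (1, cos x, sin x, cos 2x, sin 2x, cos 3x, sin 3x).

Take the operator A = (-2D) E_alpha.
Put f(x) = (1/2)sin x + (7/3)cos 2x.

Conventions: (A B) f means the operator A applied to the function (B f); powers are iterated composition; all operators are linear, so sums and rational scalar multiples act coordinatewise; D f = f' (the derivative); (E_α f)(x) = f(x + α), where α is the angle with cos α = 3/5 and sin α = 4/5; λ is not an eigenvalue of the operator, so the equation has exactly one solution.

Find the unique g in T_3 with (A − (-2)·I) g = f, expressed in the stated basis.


the image equals g(x) = (1/24)cos x + (1/8)sin x + (511/1326)cos 2x + (49/663)sin 2x

write g with unknown coordinates in the stated basis and equate coefficients in (A − (-2)·I) g = f
solving from the highest basis element down gives g = (1/24)cos x + (1/8)sin x + (511/1326)cos 2x + (49/663)sin 2x
check: A g = -(1/12)cos x + (1/4)sin x + (1036/663)cos 2x - (98/663)sin 2x
so A g − (-2)·g = (1/2)sin x + (7/3)cos 2x = f ✓


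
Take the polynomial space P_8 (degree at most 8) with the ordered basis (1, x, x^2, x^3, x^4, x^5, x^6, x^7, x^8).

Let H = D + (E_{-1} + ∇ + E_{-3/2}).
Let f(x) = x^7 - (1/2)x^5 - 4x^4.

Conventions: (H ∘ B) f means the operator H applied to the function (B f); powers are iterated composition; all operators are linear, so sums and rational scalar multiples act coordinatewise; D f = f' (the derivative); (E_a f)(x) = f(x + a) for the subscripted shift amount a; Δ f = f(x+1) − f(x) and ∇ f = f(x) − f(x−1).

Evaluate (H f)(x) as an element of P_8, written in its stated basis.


the result is g(x) = 2x^7 - (7/2)x^6 + (185/4)x^5 - (999/8)x^4 + (2783/16)x^3 - (6291/32)x^2 + (7749/64)x - 4293/128

D f = 7x^6 - (5/2)x^4 - 16x^3
E_{-1} f = x^7 - 7x^6 + (41/2)x^5 - (73/2)x^4 + 46x^3 - 40x^2 + (41/2)x - 9/2
∇ f = 7x^6 - 21x^5 + (65/2)x^4 - 46x^3 + 40x^2 - (41/2)x + 9/2
E_{-3/2} f = x^7 - (21/2)x^6 + (187/4)x^5 - (947/8)x^4 + (3039/16)x^3 - (6291/32)x^2 + (7749/64)x - 4293/128
(E_{-1} + ∇ + E_{-3/2}) f = 2x^7 - (21/2)x^6 + (185/4)x^5 - (979/8)x^4 + (3039/16)x^3 - (6291/32)x^2 + (7749/64)x - 4293/128
(D + (E_{-1} + ∇ + E_{-3/2})) f = 2x^7 - (7/2)x^6 + (185/4)x^5 - (999/8)x^4 + (2783/16)x^3 - (6291/32)x^2 + (7749/64)x - 4293/128


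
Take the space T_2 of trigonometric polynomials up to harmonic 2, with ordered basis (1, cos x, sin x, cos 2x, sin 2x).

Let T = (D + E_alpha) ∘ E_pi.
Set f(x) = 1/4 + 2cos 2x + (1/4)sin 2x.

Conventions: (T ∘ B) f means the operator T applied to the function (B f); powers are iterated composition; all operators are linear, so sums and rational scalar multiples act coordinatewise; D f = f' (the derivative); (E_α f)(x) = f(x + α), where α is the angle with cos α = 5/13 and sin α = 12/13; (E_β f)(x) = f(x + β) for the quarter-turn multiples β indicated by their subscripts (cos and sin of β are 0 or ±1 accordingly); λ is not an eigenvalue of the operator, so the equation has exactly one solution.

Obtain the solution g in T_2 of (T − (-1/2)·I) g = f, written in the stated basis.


the image equals g(x) = 1/6 - (734/4993)cos 2x + (7259/9986)sin 2x

write g with unknown coordinates in the stated basis and equate coefficients in (T − (-1/2)·I) g = f
solving from the highest basis element down gives g = 1/6 - (734/4993)cos 2x + (7259/9986)sin 2x
check: T g = 1/6 + (10353/4993)cos 2x - (1133/9986)sin 2x
so T g − (-1/2)·g = 1/4 + 2cos 2x + (1/4)sin 2x = f ✓


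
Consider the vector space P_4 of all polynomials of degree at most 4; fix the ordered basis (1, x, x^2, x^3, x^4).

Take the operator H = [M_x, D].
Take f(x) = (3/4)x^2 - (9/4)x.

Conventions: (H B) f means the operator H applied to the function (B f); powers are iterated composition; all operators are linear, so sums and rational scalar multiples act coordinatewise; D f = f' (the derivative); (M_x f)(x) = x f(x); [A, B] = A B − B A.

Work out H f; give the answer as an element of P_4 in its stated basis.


the result is g(x) = -(3/4)x^2 + (9/4)x

D f = (3/2)x - 9/4
M_x D f = (3/2)x^2 - (9/4)x
M_x f = (3/4)x^3 - (9/4)x^2
D M_x f = (9/4)x^2 - (9/2)x
[M_x, D] f = -(3/4)x^2 + (9/4)x


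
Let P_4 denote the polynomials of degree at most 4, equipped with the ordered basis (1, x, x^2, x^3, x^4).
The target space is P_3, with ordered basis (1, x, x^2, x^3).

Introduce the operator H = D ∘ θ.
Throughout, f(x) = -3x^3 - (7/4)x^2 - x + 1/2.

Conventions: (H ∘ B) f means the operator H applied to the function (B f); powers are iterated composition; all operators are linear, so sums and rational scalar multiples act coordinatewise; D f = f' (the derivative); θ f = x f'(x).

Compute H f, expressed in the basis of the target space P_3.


θ f = -9x^3 - (7/2)x^2 - x
D θ f = -27x^2 - 7x - 1

the image equals g(x) = -27x^2 - 7x - 1


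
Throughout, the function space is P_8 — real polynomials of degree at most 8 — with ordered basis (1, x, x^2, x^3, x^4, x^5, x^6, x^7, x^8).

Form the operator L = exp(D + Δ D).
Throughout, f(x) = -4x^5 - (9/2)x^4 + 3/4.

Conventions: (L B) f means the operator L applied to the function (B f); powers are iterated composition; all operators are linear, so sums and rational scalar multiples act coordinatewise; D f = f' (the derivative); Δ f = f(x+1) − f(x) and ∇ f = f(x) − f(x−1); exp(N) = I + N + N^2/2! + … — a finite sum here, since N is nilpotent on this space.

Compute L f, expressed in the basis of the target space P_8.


order-1 term: -20x^4 - 98x^3 - 174x^2 - 134x - 38
order-2 term: -40x^3 - 267x^2 - 588x - 428
order-3 term: -40x^2 - 258x - 414
order-4 term: -20x - 169/2
order-5 term: -4
the series for exp(D + Δ D) f terminates at order 5
exp(D + Δ D) f = -4x^5 - (49/2)x^4 - 138x^3 - 481x^2 - 1000x - 3871/4

the image equals g(x) = -4x^5 - (49/2)x^4 - 138x^3 - 481x^2 - 1000x - 3871/4


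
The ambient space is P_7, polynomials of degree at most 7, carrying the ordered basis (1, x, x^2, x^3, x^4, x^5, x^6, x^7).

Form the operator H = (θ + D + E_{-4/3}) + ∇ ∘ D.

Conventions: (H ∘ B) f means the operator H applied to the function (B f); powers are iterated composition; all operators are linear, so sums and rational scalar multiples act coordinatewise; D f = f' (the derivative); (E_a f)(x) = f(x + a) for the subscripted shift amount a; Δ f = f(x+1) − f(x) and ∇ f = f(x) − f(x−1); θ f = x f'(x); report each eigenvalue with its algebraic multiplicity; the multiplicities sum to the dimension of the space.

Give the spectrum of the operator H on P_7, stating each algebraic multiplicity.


image of 1: 1
image of x: 2x - 1/3
image of x^2: 3x^2 - (2/3)x + 34/9
image of x^3: 4x^3 - x^2 + (34/3)x - 145/27
image of x^4: 5x^4 - (4/3)x^3 + (68/3)x^2 - (580/27)x + 580/81
image of x^5: 6x^5 - (5/3)x^4 + (340/9)x^3 - (1450/27)x^2 + (2900/81)x - 2239/243
image of x^6: 7x^6 - 2x^5 + (170/3)x^4 - (2900/27)x^3 + (2900/27)x^2 - (4478/81)x + 8470/729
image of x^7: 8x^7 - (7/3)x^6 + (238/3)x^5 - (5075/27)x^4 + (20300/81)x^3 - (15673/81)x^2 + (59290/729)x - 31693/2187
the matrix is upper triangular; its diagonal is (1, 2, 3, 4, 5, 6, 7, 8)
for a triangular matrix the eigenvalues are the diagonal entries, with algebraic multiplicity their repetition count

λ = 1 (multiplicity 1), λ = 2 (multiplicity 1), λ = 3 (multiplicity 1), λ = 4 (multiplicity 1), λ = 5 (multiplicity 1), λ = 6 (multiplicity 1), λ = 7 (multiplicity 1), λ = 8 (multiplicity 1)


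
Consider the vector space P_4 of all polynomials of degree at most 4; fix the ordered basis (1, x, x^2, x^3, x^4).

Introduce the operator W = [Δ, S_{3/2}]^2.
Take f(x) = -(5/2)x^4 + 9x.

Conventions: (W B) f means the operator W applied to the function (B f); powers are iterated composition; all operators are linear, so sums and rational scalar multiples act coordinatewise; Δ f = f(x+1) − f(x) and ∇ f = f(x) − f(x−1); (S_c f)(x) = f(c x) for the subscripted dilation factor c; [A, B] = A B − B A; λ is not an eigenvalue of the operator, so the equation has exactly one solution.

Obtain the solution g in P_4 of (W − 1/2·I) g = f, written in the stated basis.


write g with unknown coordinates in the stated basis and equate coefficients in (W − 1/2·I) g = f
solving from the highest basis element down gives g = 5x^4 + (3645/16)x^2 + (9837/16)x + 25095/32
check: W g = (3645/32)x^2 + (10125/32)x + 25095/64
so W g − 1/2·g = -(5/2)x^4 + 9x = f ✓

the image equals g(x) = 5x^4 + (3645/16)x^2 + (9837/16)x + 25095/32


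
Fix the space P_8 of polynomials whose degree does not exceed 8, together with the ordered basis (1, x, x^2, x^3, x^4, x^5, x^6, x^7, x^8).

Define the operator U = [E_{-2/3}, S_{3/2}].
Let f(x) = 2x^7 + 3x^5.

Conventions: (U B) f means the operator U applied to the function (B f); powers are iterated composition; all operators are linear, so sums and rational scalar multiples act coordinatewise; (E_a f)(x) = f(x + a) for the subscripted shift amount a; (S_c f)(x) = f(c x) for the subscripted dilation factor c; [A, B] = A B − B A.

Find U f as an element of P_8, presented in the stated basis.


the image equals g(x) = -(1701/32)x^6 + (2835/16)x^5 - (4395/16)x^4 + (1475/6)x^3 - (1166/9)x^2 + (18085/486)x - 9815/2187

S_{3/2} f = (2187/64)x^7 + (729/32)x^5
E_{-2/3} S_{3/2} f = (2187/64)x^7 - (5103/32)x^6 + (10935/32)x^5 - (6885/16)x^4 + (675/2)x^3 - 162x^2 + (87/2)x - 5
E_{-2/3} f = 2x^7 - (28/3)x^6 + (65/3)x^5 - (830/27)x^4 + (2200/81)x^3 - (1168/81)x^2 + (3056/729)x - 1120/2187
S_{3/2} E_{-2/3} f = (2187/64)x^7 - (1701/16)x^6 + (5265/32)x^5 - (1245/8)x^4 + (275/3)x^3 - (292/9)x^2 + (1528/243)x - 1120/2187
[E_{-2/3}, S_{3/2}] f = -(1701/32)x^6 + (2835/16)x^5 - (4395/16)x^4 + (1475/6)x^3 - (1166/9)x^2 + (18085/486)x - 9815/2187


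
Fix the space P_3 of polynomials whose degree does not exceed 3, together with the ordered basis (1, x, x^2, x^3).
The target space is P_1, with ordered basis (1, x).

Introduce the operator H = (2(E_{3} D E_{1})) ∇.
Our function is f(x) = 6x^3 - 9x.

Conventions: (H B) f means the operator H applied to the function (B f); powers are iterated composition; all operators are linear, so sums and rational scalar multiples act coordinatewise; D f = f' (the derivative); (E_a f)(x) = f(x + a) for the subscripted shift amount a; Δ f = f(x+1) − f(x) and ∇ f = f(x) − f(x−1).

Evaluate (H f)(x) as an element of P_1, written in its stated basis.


the result is g(x) = 72x + 252

∇ f = 18x^2 - 18x - 3
E_{1} ∇ f = 18x^2 + 18x - 3
D E_{1} ∇ f = 36x + 18
E_{3} D E_{1} ∇ f = 36x + 126
(2(E_{3} D E_{1})) ∇ f = 72x + 252


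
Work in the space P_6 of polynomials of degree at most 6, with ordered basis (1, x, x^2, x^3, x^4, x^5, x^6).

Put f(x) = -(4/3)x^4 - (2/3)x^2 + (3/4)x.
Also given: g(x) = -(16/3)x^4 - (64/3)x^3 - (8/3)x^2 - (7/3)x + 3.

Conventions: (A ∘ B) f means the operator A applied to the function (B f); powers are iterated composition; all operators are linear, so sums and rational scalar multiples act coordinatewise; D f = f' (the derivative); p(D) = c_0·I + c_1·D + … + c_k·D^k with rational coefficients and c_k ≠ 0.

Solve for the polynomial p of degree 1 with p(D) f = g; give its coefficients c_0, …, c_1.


c_0 = 4, c_1 = 4

D^0 f = -(4/3)x^4 - (2/3)x^2 + (3/4)x
D^1 f = -(16/3)x^3 - (4/3)x + 3/4
matching coefficients of g against c_0 f + c_1 Df + … from the top degree down determines the c_i
solution: c_0 = 4, c_1 = 4


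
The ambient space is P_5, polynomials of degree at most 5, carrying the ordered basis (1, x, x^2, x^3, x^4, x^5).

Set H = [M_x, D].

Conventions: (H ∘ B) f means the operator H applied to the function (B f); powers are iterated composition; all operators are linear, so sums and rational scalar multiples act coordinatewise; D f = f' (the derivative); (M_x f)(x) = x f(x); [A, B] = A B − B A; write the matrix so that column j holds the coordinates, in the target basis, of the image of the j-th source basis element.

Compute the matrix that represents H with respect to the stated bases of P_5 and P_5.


the matrix is [[-1, 0, 0, 0, 0, 0]; [0, -1, 0, 0, 0, 0]; [0, 0, -1, 0, 0, 0]; [0, 0, 0, -1, 0, 0]; [0, 0, 0, 0, -1, 0]; [0, 0, 0, 0, 0, -1]] (rows listed top to bottom)

image of 1: -1
image of x: -x
image of x^2: -x^2
image of x^3: -x^3
image of x^4: -x^4
image of x^5: -x^5
each image's coordinates form column j of the matrix


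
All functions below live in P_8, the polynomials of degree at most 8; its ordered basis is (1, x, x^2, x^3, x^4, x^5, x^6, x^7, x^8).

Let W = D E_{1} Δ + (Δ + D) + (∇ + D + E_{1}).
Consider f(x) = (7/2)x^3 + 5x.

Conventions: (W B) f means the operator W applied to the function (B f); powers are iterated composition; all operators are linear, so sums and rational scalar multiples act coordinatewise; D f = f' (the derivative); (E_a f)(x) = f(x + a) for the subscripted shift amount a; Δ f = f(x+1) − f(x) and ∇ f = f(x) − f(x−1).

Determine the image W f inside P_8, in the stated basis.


Δ f = (21/2)x^2 + (21/2)x + 17/2
E_{1} Δ f = (21/2)x^2 + (63/2)x + 59/2
D E_{1} Δ f = 21x + 63/2
Δ f = (21/2)x^2 + (21/2)x + 17/2
D f = (21/2)x^2 + 5
(Δ + D) f = 21x^2 + (21/2)x + 27/2
∇ f = (21/2)x^2 - (21/2)x + 17/2
D f = (21/2)x^2 + 5
E_{1} f = (7/2)x^3 + (21/2)x^2 + (31/2)x + 17/2
(∇ + D + E_{1}) f = (7/2)x^3 + (63/2)x^2 + 5x + 22
(D E_{1} Δ + (Δ + D) + (∇ + D + E_{1})) f = (7/2)x^3 + (105/2)x^2 + (73/2)x + 67

g(x) = (7/2)x^3 + (105/2)x^2 + (73/2)x + 67


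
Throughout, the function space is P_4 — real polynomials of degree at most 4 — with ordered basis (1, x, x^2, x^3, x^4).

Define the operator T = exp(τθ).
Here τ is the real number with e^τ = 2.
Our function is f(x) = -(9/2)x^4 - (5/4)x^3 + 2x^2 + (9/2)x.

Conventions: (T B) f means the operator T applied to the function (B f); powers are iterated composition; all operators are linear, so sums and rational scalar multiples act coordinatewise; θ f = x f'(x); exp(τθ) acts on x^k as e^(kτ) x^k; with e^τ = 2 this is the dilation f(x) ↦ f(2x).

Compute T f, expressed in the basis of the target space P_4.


exp(τθ) x^k = e^(kτ) x^k; with e^τ = 2 this sends x^k to 2^k x^k
x ↦ 2 x
x^2 ↦ 4 x^2
x^3 ↦ 8 x^3
x^4 ↦ 16 x^4
applying this coordinatewise to f: exp(τθ) f = -72x^4 - 10x^3 + 8x^2 + 9x

g(x) = -72x^4 - 10x^3 + 8x^2 + 9x


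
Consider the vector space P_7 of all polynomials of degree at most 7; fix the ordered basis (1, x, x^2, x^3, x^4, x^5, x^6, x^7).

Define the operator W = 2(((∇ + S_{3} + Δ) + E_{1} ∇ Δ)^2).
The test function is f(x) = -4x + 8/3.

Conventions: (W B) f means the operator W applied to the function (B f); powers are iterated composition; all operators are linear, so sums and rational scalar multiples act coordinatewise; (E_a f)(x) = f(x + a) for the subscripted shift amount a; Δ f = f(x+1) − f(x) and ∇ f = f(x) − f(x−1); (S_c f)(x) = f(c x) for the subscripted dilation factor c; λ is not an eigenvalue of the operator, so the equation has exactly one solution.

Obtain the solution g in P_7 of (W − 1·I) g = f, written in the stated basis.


write g with unknown coordinates in the stated basis and equate coefficients in (W − 1·I) g = f
solving from the highest basis element down gives g = -(4/17)x + 328/51
check: W g = -(72/17)x + 464/51
so W g − 1·g = -4x + 8/3 = f ✓

g(x) = -(4/17)x + 328/51


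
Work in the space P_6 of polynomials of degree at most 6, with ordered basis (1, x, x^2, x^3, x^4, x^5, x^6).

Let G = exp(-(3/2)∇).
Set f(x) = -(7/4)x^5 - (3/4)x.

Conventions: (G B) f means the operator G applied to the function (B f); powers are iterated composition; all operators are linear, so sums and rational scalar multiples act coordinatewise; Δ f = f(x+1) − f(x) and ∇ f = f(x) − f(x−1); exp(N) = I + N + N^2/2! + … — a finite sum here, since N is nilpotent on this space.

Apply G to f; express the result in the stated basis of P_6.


order-1 term: (105/8)x^4 - (105/4)x^3 + (105/4)x^2 - (105/8)x + 15/4
order-2 term: -(315/8)x^3 + (945/8)x^2 - (2205/16)x + 945/16
order-3 term: (945/16)x^2 - (2835/16)x + 4725/32
order-4 term: -(2835/64)x + 2835/32
order-5 term: 1701/128
the series for exp(-(3/2)∇) f terminates at order 5
exp(-(3/2)∇) f = -(7/4)x^5 + (105/8)x^4 - (525/8)x^3 + (3255/16)x^2 - (23883/64)x + 39981/128

the image equals g(x) = -(7/4)x^5 + (105/8)x^4 - (525/8)x^3 + (3255/16)x^2 - (23883/64)x + 39981/128


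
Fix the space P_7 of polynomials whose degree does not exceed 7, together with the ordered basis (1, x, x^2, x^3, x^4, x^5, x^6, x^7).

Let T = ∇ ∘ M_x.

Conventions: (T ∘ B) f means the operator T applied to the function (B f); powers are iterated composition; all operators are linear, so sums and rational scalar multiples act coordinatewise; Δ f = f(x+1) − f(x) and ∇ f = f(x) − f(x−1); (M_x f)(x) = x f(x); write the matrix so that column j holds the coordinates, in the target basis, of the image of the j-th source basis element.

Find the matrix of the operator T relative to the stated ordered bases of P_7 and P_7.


image of 1: 1
image of x: 2x - 1
image of x^2: 3x^2 - 3x + 1
image of x^3: 4x^3 - 6x^2 + 4x - 1
image of x^4: 5x^4 - 10x^3 + 10x^2 - 5x + 1
image of x^5: 6x^5 - 15x^4 + 20x^3 - 15x^2 + 6x - 1
image of x^6: 7x^6 - 21x^5 + 35x^4 - 35x^3 + 21x^2 - 7x + 1
image of x^7: 8x^7 - 28x^6 + 56x^5 - 70x^4 + 56x^3 - 28x^2 + 8x - 1
each image's coordinates form column j of the matrix

the matrix is [[1, -1, 1, -1, 1, -1, 1, -1]; [0, 2, -3, 4, -5, 6, -7, 8]; [0, 0, 3, -6, 10, -15, 21, -28]; [0, 0, 0, 4, -10, 20, -35, 56]; [0, 0, 0, 0, 5, -15, 35, -70]; [0, 0, 0, 0, 0, 6, -21, 56]; [0, 0, 0, 0, 0, 0, 7, -28]; [0, 0, 0, 0, 0, 0, 0, 8]] (rows listed top to bottom)
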